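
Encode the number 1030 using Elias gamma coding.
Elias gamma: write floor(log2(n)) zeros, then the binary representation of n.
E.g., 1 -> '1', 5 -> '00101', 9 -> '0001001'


num_bits = floor(log2(1030)) + 1 = 11
leading_zeros = num_bits - 1 = 10
binary(1030) = 10000000110

Elias gamma(1030) = '0000000000' + '10000000110' = 000000000010000000110 (21 bits)


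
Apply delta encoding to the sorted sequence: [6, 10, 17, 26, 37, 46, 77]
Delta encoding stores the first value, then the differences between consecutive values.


First value: 6
Deltas:
  10 - 6 = 4
  17 - 10 = 7
  26 - 17 = 9
  37 - 26 = 11
  46 - 37 = 9
  77 - 46 = 31


Delta encoded: [6, 4, 7, 9, 11, 9, 31]


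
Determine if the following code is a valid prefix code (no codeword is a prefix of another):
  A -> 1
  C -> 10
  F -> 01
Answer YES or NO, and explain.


Checking each pair (does one codeword prefix another?):
  A='1' vs C='10': prefix -- VIOLATION

NO -- this is NOT a valid prefix code. A (1) is a prefix of C (10).


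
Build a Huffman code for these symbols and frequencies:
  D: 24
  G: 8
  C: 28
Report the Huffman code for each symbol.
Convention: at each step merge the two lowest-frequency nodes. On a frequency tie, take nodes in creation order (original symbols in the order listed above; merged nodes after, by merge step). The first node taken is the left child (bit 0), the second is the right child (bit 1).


Huffman tree construction:
Step 1: Merge G(8) + D(24) = 32
Step 2: Merge C(28) + (G+D)(32) = 60
Read each symbol's code off the tree from the root (left child = 0, right child = 1).

Codes:
  D: 11 (length 2)
  G: 10 (length 2)
  C: 0 (length 1)
Average code length: 92/60 = 1.5333 bits/symbol


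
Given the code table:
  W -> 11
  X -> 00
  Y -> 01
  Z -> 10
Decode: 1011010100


Decoding:
10 -> Z
11 -> W
01 -> Y
01 -> Y
00 -> X


Result: ZWYYX


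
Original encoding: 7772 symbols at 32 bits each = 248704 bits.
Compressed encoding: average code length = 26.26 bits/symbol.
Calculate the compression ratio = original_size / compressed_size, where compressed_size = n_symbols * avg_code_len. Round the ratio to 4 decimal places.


original_size = n_symbols * orig_bits = 7772 * 32 = 248704 bits
compressed_size = n_symbols * avg_code_len = 7772 * 26.26 = 204092.72 bits
ratio = original_size / compressed_size = 248704 / 204092.72 = 1.2186

Compression ratio = 1.2186


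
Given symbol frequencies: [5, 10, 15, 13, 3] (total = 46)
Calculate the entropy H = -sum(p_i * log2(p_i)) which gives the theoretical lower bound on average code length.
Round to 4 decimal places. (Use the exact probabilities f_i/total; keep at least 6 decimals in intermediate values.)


Per-symbol terms -p_i * log2(p_i) with p_i = f_i/46:
  p = 5/46 = 0.108696: log2(p) = -3.201634, -p*log2(p) = 0.348004
  p = 10/46 = 0.217391: log2(p) = -2.201634, -p*log2(p) = 0.478616
  p = 15/46 = 0.326087: log2(p) = -1.616671, -p*log2(p) = 0.527175
  p = 13/46 = 0.282609: log2(p) = -1.823122, -p*log2(p) = 0.515230
  p = 3/46 = 0.065217: log2(p) = -3.938599, -p*log2(p) = 0.256865
H = 0.348004 + 0.478616 + 0.527175 + 0.515230 + 0.256865 = 2.125890

H = 2.1259 bits/symbol


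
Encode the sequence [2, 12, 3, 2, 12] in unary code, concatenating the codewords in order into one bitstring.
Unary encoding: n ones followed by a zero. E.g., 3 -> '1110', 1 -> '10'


Encode each number as n ones followed by a terminating 0:
  2 -> 110 (3 bits)
  12 -> 1111111111110 (13 bits)
  3 -> 1110 (4 bits)
  2 -> 110 (3 bits)
  12 -> 1111111111110 (13 bits)
Total length = 3 + 13 + 4 + 3 + 13 = 36 bits.

Unary([2, 12, 3, 2, 12]) = 110111111111111011101101111111111110 (36 bits)


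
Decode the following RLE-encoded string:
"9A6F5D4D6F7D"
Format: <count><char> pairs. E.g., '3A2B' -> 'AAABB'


Expanding each <count><char> pair:
  9A -> 'AAAAAAAAA'
  6F -> 'FFFFFF'
  5D -> 'DDDDD'
  4D -> 'DDDD'
  6F -> 'FFFFFF'
  7D -> 'DDDDDDD'

Decoded = AAAAAAAAAFFFFFFDDDDDDDDDFFFFFFDDDDDDD


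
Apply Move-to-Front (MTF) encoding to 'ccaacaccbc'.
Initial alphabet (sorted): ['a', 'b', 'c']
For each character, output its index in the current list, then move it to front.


MTF encoding:
'c': index 2 in ['a', 'b', 'c'] -> ['c', 'a', 'b']
'c': index 0 in ['c', 'a', 'b'] -> ['c', 'a', 'b']
'a': index 1 in ['c', 'a', 'b'] -> ['a', 'c', 'b']
'a': index 0 in ['a', 'c', 'b'] -> ['a', 'c', 'b']
'c': index 1 in ['a', 'c', 'b'] -> ['c', 'a', 'b']
'a': index 1 in ['c', 'a', 'b'] -> ['a', 'c', 'b']
'c': index 1 in ['a', 'c', 'b'] -> ['c', 'a', 'b']
'c': index 0 in ['c', 'a', 'b'] -> ['c', 'a', 'b']
'b': index 2 in ['c', 'a', 'b'] -> ['b', 'c', 'a']
'c': index 1 in ['b', 'c', 'a'] -> ['c', 'b', 'a']


Output: [2, 0, 1, 0, 1, 1, 1, 0, 2, 1]


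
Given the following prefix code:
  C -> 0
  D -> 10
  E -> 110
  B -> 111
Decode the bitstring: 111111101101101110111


Decoding step by step:
Bits 111 -> B
Bits 111 -> B
Bits 10 -> D
Bits 110 -> E
Bits 110 -> E
Bits 111 -> B
Bits 0 -> C
Bits 111 -> B


Decoded message: BBDEEBCB


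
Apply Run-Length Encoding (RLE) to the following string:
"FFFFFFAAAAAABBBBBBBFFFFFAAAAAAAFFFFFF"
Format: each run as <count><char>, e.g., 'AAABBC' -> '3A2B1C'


Scanning runs left to right:
  i=0: run of 'F' x 6 -> '6F'
  i=6: run of 'A' x 6 -> '6A'
  i=12: run of 'B' x 7 -> '7B'
  i=19: run of 'F' x 5 -> '5F'
  i=24: run of 'A' x 7 -> '7A'
  i=31: run of 'F' x 6 -> '6F'

RLE = 6F6A7B5F7A6F


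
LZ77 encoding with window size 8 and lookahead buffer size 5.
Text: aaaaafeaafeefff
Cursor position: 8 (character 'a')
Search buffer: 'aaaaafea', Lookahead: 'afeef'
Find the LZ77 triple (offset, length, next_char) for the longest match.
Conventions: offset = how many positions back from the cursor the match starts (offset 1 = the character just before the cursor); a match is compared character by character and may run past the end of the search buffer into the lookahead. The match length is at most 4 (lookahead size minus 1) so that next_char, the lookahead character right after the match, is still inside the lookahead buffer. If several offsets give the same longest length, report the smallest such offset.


Try each offset into the search buffer:
  offset=1 (pos 7, char 'a'): match length 1
  offset=2 (pos 6, char 'e'): match length 0
  offset=3 (pos 5, char 'f'): match length 0
  offset=4 (pos 4, char 'a'): match length 3
  offset=5 (pos 3, char 'a'): match length 1
  offset=6 (pos 2, char 'a'): match length 1
  offset=7 (pos 1, char 'a'): match length 1
  offset=8 (pos 0, char 'a'): match length 1
Longest match has length 3 at offset 4.
next_char = character at position 8 + 3 = 11 -> 'e'

Best match: offset=4, length=3 (matching 'afe' starting at position 4)
LZ77 triple: (4, 3, 'e')


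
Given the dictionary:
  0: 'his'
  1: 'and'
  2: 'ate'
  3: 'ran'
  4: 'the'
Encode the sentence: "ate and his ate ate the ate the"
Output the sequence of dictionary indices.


Look up each word in the dictionary:
  'ate' -> 2
  'and' -> 1
  'his' -> 0
  'ate' -> 2
  'ate' -> 2
  'the' -> 4
  'ate' -> 2
  'the' -> 4

Encoded: [2, 1, 0, 2, 2, 4, 2, 4]


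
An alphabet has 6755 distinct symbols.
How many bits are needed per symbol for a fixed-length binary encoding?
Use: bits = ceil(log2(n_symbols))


log2(6755) = 12.7217
Bracket: 2^12 = 4096 < 6755 <= 2^13 = 8192
So ceil(log2(6755)) = 13

bits = ceil(log2(6755)) = ceil(12.7217) = 13 bits


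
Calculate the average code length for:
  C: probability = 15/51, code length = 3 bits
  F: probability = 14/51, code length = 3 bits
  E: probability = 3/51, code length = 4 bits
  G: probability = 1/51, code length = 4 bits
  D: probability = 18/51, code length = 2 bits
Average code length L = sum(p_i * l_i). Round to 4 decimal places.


Weighted contributions p_i * l_i:
  C: (15/51) * 3 = 45/51
  F: (14/51) * 3 = 42/51
  E: (3/51) * 4 = 12/51
  G: (1/51) * 4 = 4/51
  D: (18/51) * 2 = 36/51
Sum = (45 + 42 + 12 + 4 + 36)/51 = 139/51

L = 139/51 = 2.7255 bits/symbol


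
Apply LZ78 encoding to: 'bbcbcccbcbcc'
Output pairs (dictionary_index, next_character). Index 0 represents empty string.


LZ78 encoding steps:
Dictionary: {0: ''}
Step 1: w='' (idx 0), next='b' -> output (0, 'b'), add 'b' as idx 1
Step 2: w='b' (idx 1), next='c' -> output (1, 'c'), add 'bc' as idx 2
Step 3: w='bc' (idx 2), next='c' -> output (2, 'c'), add 'bcc' as idx 3
Step 4: w='' (idx 0), next='c' -> output (0, 'c'), add 'c' as idx 4
Step 5: w='bc' (idx 2), next='b' -> output (2, 'b'), add 'bcb' as idx 5
Step 6: w='c' (idx 4), next='c' -> output (4, 'c'), add 'cc' as idx 6


Encoded: [(0, 'b'), (1, 'c'), (2, 'c'), (0, 'c'), (2, 'b'), (4, 'c')]


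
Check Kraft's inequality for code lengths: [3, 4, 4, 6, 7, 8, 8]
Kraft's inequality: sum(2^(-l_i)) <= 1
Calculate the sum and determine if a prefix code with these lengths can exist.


Sum = 2^(-3) + 2^(-4) + 2^(-4) + 2^(-6) + 2^(-7) + 2^(-8) + 2^(-8)
    = 0.125 + 0.0625 + 0.0625 + 0.015625 + 0.0078125 + 0.00390625 + 0.00390625
    = 72/256 = 0.28125
Since 0.28125 <= 1, Kraft's inequality IS satisfied.
A prefix code with these lengths CAN exist.

Kraft sum = 0.28125. Satisfied.


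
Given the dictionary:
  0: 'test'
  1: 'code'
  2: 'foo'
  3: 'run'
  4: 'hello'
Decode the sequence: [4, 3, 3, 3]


Look up each index in the dictionary:
  4 -> 'hello'
  3 -> 'run'
  3 -> 'run'
  3 -> 'run'

Decoded: "hello run run run"


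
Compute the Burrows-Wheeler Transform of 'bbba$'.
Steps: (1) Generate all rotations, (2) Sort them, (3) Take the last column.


Rotations (sorted):
  0: $bbba -> last char: a
  1: a$bbb -> last char: b
  2: ba$bb -> last char: b
  3: bba$b -> last char: b
  4: bbba$ -> last char: $


BWT = abbb$


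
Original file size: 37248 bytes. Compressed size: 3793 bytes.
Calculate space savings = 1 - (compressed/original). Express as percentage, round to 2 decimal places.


ratio = compressed/original = 3793/37248 = 0.101831
savings = 1 - ratio = 1 - 0.101831 = 0.898169
as a percentage: 0.898169 * 100 = 89.82%

Space savings = 1 - 3793/37248 = 89.82%


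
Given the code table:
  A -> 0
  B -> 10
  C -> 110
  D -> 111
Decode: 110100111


Decoding:
110 -> C
10 -> B
0 -> A
111 -> D


Result: CBAD


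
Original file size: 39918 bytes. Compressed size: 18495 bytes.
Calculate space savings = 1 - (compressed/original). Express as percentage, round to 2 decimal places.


ratio = compressed/original = 18495/39918 = 0.463325
savings = 1 - ratio = 1 - 0.463325 = 0.536675
as a percentage: 0.536675 * 100 = 53.67%

Space savings = 1 - 18495/39918 = 53.67%


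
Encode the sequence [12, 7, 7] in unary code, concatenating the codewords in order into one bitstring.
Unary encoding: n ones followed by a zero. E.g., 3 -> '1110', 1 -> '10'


Encode each number as n ones followed by a terminating 0:
  12 -> 1111111111110 (13 bits)
  7 -> 11111110 (8 bits)
  7 -> 11111110 (8 bits)
Total length = 13 + 8 + 8 = 29 bits.

Unary([12, 7, 7]) = 11111111111101111111011111110 (29 bits)


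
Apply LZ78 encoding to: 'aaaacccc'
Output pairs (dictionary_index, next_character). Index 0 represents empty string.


LZ78 encoding steps:
Dictionary: {0: ''}
Step 1: w='' (idx 0), next='a' -> output (0, 'a'), add 'a' as idx 1
Step 2: w='a' (idx 1), next='a' -> output (1, 'a'), add 'aa' as idx 2
Step 3: w='a' (idx 1), next='c' -> output (1, 'c'), add 'ac' as idx 3
Step 4: w='' (idx 0), next='c' -> output (0, 'c'), add 'c' as idx 4
Step 5: w='c' (idx 4), next='c' -> output (4, 'c'), add 'cc' as idx 5


Encoded: [(0, 'a'), (1, 'a'), (1, 'c'), (0, 'c'), (4, 'c')]


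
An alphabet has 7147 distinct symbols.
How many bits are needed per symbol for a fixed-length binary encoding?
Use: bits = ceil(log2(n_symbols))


log2(7147) = 12.8031
Bracket: 2^12 = 4096 < 7147 <= 2^13 = 8192
So ceil(log2(7147)) = 13

bits = ceil(log2(7147)) = ceil(12.8031) = 13 bits


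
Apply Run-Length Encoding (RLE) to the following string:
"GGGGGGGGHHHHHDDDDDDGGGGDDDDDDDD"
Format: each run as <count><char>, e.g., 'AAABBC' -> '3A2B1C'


Scanning runs left to right:
  i=0: run of 'G' x 8 -> '8G'
  i=8: run of 'H' x 5 -> '5H'
  i=13: run of 'D' x 6 -> '6D'
  i=19: run of 'G' x 4 -> '4G'
  i=23: run of 'D' x 8 -> '8D'

RLE = 8G5H6D4G8D


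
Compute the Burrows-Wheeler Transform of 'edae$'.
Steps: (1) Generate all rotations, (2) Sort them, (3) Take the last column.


Rotations (sorted):
  0: $edae -> last char: e
  1: ae$ed -> last char: d
  2: dae$e -> last char: e
  3: e$eda -> last char: a
  4: edae$ -> last char: $


BWT = edea$


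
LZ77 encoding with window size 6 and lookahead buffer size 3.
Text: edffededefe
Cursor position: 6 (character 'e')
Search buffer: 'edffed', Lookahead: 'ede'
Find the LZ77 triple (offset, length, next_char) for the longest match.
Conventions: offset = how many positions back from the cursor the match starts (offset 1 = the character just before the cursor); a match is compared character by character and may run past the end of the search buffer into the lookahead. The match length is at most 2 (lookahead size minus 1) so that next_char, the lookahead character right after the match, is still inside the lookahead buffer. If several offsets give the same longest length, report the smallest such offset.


Try each offset into the search buffer:
  offset=1 (pos 5, char 'd'): match length 0
  offset=2 (pos 4, char 'e'): match length 2
  offset=3 (pos 3, char 'f'): match length 0
  offset=4 (pos 2, char 'f'): match length 0
  offset=5 (pos 1, char 'd'): match length 0
  offset=6 (pos 0, char 'e'): match length 2
Longest match has length 2, found at offsets 2, 6; take the smallest, offset 2.
next_char = character at position 6 + 2 = 8 -> 'e'

Best match: offset=2, length=2 (matching 'ed' starting at position 4)
LZ77 triple: (2, 2, 'e')


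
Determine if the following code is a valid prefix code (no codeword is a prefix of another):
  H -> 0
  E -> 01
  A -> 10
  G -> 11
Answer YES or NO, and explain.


Checking each pair (does one codeword prefix another?):
  H='0' vs E='01': prefix -- VIOLATION

NO -- this is NOT a valid prefix code. H (0) is a prefix of E (01).


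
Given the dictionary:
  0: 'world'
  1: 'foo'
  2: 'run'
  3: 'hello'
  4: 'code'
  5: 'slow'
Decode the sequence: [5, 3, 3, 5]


Look up each index in the dictionary:
  5 -> 'slow'
  3 -> 'hello'
  3 -> 'hello'
  5 -> 'slow'

Decoded: "slow hello hello slow"


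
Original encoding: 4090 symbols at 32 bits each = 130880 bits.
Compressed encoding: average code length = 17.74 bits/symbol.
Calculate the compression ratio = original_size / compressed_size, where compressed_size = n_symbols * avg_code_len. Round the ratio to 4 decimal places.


original_size = n_symbols * orig_bits = 4090 * 32 = 130880 bits
compressed_size = n_symbols * avg_code_len = 4090 * 17.74 = 72556.6 bits
ratio = original_size / compressed_size = 130880 / 72556.6 = 1.8038

Compression ratio = 1.8038


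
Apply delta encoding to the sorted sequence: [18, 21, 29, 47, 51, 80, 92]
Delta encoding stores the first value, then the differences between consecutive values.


First value: 18
Deltas:
  21 - 18 = 3
  29 - 21 = 8
  47 - 29 = 18
  51 - 47 = 4
  80 - 51 = 29
  92 - 80 = 12


Delta encoded: [18, 3, 8, 18, 4, 29, 12]


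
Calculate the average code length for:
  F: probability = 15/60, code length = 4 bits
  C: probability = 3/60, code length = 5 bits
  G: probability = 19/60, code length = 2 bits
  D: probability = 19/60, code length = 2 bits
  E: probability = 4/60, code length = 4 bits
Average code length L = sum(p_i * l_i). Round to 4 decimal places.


Weighted contributions p_i * l_i:
  F: (15/60) * 4 = 60/60
  C: (3/60) * 5 = 15/60
  G: (19/60) * 2 = 38/60
  D: (19/60) * 2 = 38/60
  E: (4/60) * 4 = 16/60
Sum = (60 + 15 + 38 + 38 + 16)/60 = 167/60

L = 167/60 = 2.7833 bits/symbol


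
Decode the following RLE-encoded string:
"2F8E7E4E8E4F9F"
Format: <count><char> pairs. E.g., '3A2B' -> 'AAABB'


Expanding each <count><char> pair:
  2F -> 'FF'
  8E -> 'EEEEEEEE'
  7E -> 'EEEEEEE'
  4E -> 'EEEE'
  8E -> 'EEEEEEEE'
  4F -> 'FFFF'
  9F -> 'FFFFFFFFF'

Decoded = FFEEEEEEEEEEEEEEEEEEEEEEEEEEEFFFFFFFFFFFFF


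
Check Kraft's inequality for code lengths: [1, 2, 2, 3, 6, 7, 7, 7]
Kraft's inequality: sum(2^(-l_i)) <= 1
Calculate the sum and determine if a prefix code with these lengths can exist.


Sum = 2^(-1) + 2^(-2) + 2^(-2) + 2^(-3) + 2^(-6) + 2^(-7) + 2^(-7) + 2^(-7)
    = 0.5 + 0.25 + 0.25 + 0.125 + 0.015625 + 0.0078125 + 0.0078125 + 0.0078125
    = 149/128 = 1.1640625
Since 1.1640625 > 1, Kraft's inequality is NOT satisfied.
A prefix code with these lengths CANNOT exist.

Kraft sum = 1.1640625. Not satisfied.


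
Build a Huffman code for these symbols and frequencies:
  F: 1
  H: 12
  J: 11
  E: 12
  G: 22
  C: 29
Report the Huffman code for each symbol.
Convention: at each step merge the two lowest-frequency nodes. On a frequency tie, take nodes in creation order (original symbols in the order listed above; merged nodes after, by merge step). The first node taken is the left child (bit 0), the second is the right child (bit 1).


Huffman tree construction:
Step 1: Merge F(1) + J(11) = 12
Step 2: Merge H(12) + E(12) = 24
Step 3: Merge (F+J)(12) + G(22) = 34
Step 4: Merge (H+E)(24) + C(29) = 53
Step 5: Merge ((F+J)+G)(34) + ((H+E)+C)(53) = 87
Read each symbol's code off the tree from the root (left child = 0, right child = 1).

Codes:
  F: 000 (length 3)
  H: 100 (length 3)
  J: 001 (length 3)
  E: 101 (length 3)
  G: 01 (length 2)
  C: 11 (length 2)
Average code length: 210/87 = 2.4138 bits/symbol


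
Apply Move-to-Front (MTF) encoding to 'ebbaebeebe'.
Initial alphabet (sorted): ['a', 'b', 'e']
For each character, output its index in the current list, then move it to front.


MTF encoding:
'e': index 2 in ['a', 'b', 'e'] -> ['e', 'a', 'b']
'b': index 2 in ['e', 'a', 'b'] -> ['b', 'e', 'a']
'b': index 0 in ['b', 'e', 'a'] -> ['b', 'e', 'a']
'a': index 2 in ['b', 'e', 'a'] -> ['a', 'b', 'e']
'e': index 2 in ['a', 'b', 'e'] -> ['e', 'a', 'b']
'b': index 2 in ['e', 'a', 'b'] -> ['b', 'e', 'a']
'e': index 1 in ['b', 'e', 'a'] -> ['e', 'b', 'a']
'e': index 0 in ['e', 'b', 'a'] -> ['e', 'b', 'a']
'b': index 1 in ['e', 'b', 'a'] -> ['b', 'e', 'a']
'e': index 1 in ['b', 'e', 'a'] -> ['e', 'b', 'a']


Output: [2, 2, 0, 2, 2, 2, 1, 0, 1, 1]


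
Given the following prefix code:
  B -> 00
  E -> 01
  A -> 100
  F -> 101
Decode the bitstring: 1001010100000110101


Decoding step by step:
Bits 100 -> A
Bits 101 -> F
Bits 01 -> E
Bits 00 -> B
Bits 00 -> B
Bits 01 -> E
Bits 101 -> F
Bits 01 -> E


Decoded message: AFEBBEFE


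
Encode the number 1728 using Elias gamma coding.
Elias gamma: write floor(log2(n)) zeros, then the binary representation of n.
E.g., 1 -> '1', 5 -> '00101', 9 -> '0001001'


num_bits = floor(log2(1728)) + 1 = 11
leading_zeros = num_bits - 1 = 10
binary(1728) = 11011000000

Elias gamma(1728) = '0000000000' + '11011000000' = 000000000011011000000 (21 bits)


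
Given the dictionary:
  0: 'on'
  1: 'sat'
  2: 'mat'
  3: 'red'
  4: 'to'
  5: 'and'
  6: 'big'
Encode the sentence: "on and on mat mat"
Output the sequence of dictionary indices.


Look up each word in the dictionary:
  'on' -> 0
  'and' -> 5
  'on' -> 0
  'mat' -> 2
  'mat' -> 2

Encoded: [0, 5, 0, 2, 2]


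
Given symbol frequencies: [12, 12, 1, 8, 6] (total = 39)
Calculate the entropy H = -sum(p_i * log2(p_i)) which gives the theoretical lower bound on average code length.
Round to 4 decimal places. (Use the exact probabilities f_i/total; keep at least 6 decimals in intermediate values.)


Per-symbol terms -p_i * log2(p_i) with p_i = f_i/39:
  p = 12/39 = 0.307692: log2(p) = -1.700440, -p*log2(p) = 0.523212
  p = 12/39 = 0.307692: log2(p) = -1.700440, -p*log2(p) = 0.523212
  p = 1/39 = 0.025641: log2(p) = -5.285402, -p*log2(p) = 0.135523
  p = 8/39 = 0.205128: log2(p) = -2.285402, -p*log2(p) = 0.468800
  p = 6/39 = 0.153846: log2(p) = -2.700440, -p*log2(p) = 0.415452
H = 0.523212 + 0.523212 + 0.135523 + 0.468800 + 0.415452 = 2.066199

H = 2.0662 bits/symbol


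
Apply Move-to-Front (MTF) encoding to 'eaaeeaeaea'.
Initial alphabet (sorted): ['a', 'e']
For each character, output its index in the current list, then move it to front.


MTF encoding:
'e': index 1 in ['a', 'e'] -> ['e', 'a']
'a': index 1 in ['e', 'a'] -> ['a', 'e']
'a': index 0 in ['a', 'e'] -> ['a', 'e']
'e': index 1 in ['a', 'e'] -> ['e', 'a']
'e': index 0 in ['e', 'a'] -> ['e', 'a']
'a': index 1 in ['e', 'a'] -> ['a', 'e']
'e': index 1 in ['a', 'e'] -> ['e', 'a']
'a': index 1 in ['e', 'a'] -> ['a', 'e']
'e': index 1 in ['a', 'e'] -> ['e', 'a']
'a': index 1 in ['e', 'a'] -> ['a', 'e']


Output: [1, 1, 0, 1, 0, 1, 1, 1, 1, 1]


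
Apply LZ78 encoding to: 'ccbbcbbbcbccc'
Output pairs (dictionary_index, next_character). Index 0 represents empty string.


LZ78 encoding steps:
Dictionary: {0: ''}
Step 1: w='' (idx 0), next='c' -> output (0, 'c'), add 'c' as idx 1
Step 2: w='c' (idx 1), next='b' -> output (1, 'b'), add 'cb' as idx 2
Step 3: w='' (idx 0), next='b' -> output (0, 'b'), add 'b' as idx 3
Step 4: w='cb' (idx 2), next='b' -> output (2, 'b'), add 'cbb' as idx 4
Step 5: w='b' (idx 3), next='c' -> output (3, 'c'), add 'bc' as idx 5
Step 6: w='bc' (idx 5), next='c' -> output (5, 'c'), add 'bcc' as idx 6
Step 7: w='c' (idx 1), end of input -> output (1, '')


Encoded: [(0, 'c'), (1, 'b'), (0, 'b'), (2, 'b'), (3, 'c'), (5, 'c'), (1, '')]


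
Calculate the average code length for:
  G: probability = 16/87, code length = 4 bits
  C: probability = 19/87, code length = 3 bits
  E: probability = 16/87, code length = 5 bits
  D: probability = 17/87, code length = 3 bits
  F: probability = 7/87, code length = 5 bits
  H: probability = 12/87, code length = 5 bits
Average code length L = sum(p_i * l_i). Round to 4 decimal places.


Weighted contributions p_i * l_i:
  G: (16/87) * 4 = 64/87
  C: (19/87) * 3 = 57/87
  E: (16/87) * 5 = 80/87
  D: (17/87) * 3 = 51/87
  F: (7/87) * 5 = 35/87
  H: (12/87) * 5 = 60/87
Sum = (64 + 57 + 80 + 51 + 35 + 60)/87 = 347/87

L = 347/87 = 3.9885 bits/symbol


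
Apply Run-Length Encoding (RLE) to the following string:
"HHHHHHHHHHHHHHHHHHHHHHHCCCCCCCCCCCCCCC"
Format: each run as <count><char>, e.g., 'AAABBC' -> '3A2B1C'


Scanning runs left to right:
  i=0: run of 'H' x 23 -> '23H'
  i=23: run of 'C' x 15 -> '15C'

RLE = 23H15C


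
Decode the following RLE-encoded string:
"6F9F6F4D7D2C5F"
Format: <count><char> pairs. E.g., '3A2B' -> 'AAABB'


Expanding each <count><char> pair:
  6F -> 'FFFFFF'
  9F -> 'FFFFFFFFF'
  6F -> 'FFFFFF'
  4D -> 'DDDD'
  7D -> 'DDDDDDD'
  2C -> 'CC'
  5F -> 'FFFFF'

Decoded = FFFFFFFFFFFFFFFFFFFFFDDDDDDDDDDDCCFFFFF


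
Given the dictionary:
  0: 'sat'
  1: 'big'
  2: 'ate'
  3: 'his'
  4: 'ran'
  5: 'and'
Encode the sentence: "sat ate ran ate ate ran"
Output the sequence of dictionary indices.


Look up each word in the dictionary:
  'sat' -> 0
  'ate' -> 2
  'ran' -> 4
  'ate' -> 2
  'ate' -> 2
  'ran' -> 4

Encoded: [0, 2, 4, 2, 2, 4]


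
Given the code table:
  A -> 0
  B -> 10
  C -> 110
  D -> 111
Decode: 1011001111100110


Decoding:
10 -> B
110 -> C
0 -> A
111 -> D
110 -> C
0 -> A
110 -> C


Result: BCADCAC


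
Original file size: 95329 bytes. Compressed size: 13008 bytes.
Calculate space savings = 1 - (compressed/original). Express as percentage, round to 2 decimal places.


ratio = compressed/original = 13008/95329 = 0.136454
savings = 1 - ratio = 1 - 0.136454 = 0.863546
as a percentage: 0.863546 * 100 = 86.35%

Space savings = 1 - 13008/95329 = 86.35%


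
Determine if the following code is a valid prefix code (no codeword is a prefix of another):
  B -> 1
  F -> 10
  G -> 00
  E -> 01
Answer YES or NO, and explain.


Checking each pair (does one codeword prefix another?):
  B='1' vs F='10': prefix -- VIOLATION

NO -- this is NOT a valid prefix code. B (1) is a prefix of F (10).


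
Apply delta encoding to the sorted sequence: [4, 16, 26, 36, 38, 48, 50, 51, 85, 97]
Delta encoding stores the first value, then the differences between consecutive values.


First value: 4
Deltas:
  16 - 4 = 12
  26 - 16 = 10
  36 - 26 = 10
  38 - 36 = 2
  48 - 38 = 10
  50 - 48 = 2
  51 - 50 = 1
  85 - 51 = 34
  97 - 85 = 12


Delta encoded: [4, 12, 10, 10, 2, 10, 2, 1, 34, 12]


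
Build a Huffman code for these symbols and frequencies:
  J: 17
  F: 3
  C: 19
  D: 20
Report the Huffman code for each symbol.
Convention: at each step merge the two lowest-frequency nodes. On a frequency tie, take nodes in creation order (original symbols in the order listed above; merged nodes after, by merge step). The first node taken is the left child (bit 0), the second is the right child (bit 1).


Huffman tree construction:
Step 1: Merge F(3) + J(17) = 20
Step 2: Merge C(19) + D(20) = 39
Step 3: Merge (F+J)(20) + (C+D)(39) = 59
Read each symbol's code off the tree from the root (left child = 0, right child = 1).

Codes:
  J: 01 (length 2)
  F: 00 (length 2)
  C: 10 (length 2)
  D: 11 (length 2)
Average code length: 118/59 = 2.0000 bits/symbol


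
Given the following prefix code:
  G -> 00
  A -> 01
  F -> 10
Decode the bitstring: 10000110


Decoding step by step:
Bits 10 -> F
Bits 00 -> G
Bits 01 -> A
Bits 10 -> F


Decoded message: FGAF


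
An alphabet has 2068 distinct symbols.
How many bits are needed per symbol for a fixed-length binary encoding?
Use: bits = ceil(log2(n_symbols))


log2(2068) = 11.014
Bracket: 2^11 = 2048 < 2068 <= 2^12 = 4096
So ceil(log2(2068)) = 12

bits = ceil(log2(2068)) = ceil(11.014) = 12 bits


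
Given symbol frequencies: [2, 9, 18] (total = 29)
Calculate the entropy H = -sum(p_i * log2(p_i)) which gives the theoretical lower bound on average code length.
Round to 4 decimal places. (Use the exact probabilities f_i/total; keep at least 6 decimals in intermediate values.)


Per-symbol terms -p_i * log2(p_i) with p_i = f_i/29:
  p = 2/29 = 0.068966: log2(p) = -3.857981, -p*log2(p) = 0.266068
  p = 9/29 = 0.310345: log2(p) = -1.688056, -p*log2(p) = 0.523879
  p = 18/29 = 0.620690: log2(p) = -0.688056, -p*log2(p) = 0.427069
H = 0.266068 + 0.523879 + 0.427069 = 1.217016

H = 1.217 bits/symbol


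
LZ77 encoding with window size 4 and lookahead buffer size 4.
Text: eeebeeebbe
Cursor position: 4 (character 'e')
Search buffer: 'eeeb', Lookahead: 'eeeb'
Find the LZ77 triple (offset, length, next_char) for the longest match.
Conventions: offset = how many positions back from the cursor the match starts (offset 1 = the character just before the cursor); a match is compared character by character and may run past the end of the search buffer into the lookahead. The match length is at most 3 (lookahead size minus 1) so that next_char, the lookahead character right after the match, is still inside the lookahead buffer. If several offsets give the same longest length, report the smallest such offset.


Try each offset into the search buffer:
  offset=1 (pos 3, char 'b'): match length 0
  offset=2 (pos 2, char 'e'): match length 1
  offset=3 (pos 1, char 'e'): match length 2
  offset=4 (pos 0, char 'e'): match length 3
Longest match has length 3 at offset 4.
next_char = character at position 4 + 3 = 7 -> 'b'

Best match: offset=4, length=3 (matching 'eee' starting at position 0)
LZ77 triple: (4, 3, 'b')


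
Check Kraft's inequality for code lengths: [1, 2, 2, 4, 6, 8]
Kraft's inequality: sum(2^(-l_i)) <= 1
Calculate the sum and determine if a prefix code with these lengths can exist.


Sum = 2^(-1) + 2^(-2) + 2^(-2) + 2^(-4) + 2^(-6) + 2^(-8)
    = 0.5 + 0.25 + 0.25 + 0.0625 + 0.015625 + 0.00390625
    = 277/256 = 1.08203125
Since 1.08203125 > 1, Kraft's inequality is NOT satisfied.
A prefix code with these lengths CANNOT exist.

Kraft sum = 1.08203125. Not satisfied.


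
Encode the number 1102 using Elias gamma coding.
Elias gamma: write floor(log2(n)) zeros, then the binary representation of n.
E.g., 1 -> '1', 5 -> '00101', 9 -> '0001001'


num_bits = floor(log2(1102)) + 1 = 11
leading_zeros = num_bits - 1 = 10
binary(1102) = 10001001110

Elias gamma(1102) = '0000000000' + '10001001110' = 000000000010001001110 (21 bits)


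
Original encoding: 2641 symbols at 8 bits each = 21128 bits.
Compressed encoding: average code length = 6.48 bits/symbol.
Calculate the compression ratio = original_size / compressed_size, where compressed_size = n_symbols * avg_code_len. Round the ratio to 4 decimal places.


original_size = n_symbols * orig_bits = 2641 * 8 = 21128 bits
compressed_size = n_symbols * avg_code_len = 2641 * 6.48 = 17113.68 bits
ratio = original_size / compressed_size = 21128 / 17113.68 = 1.2346

Compression ratio = 1.2346


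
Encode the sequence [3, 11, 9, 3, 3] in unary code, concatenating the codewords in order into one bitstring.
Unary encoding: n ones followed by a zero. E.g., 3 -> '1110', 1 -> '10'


Encode each number as n ones followed by a terminating 0:
  3 -> 1110 (4 bits)
  11 -> 111111111110 (12 bits)
  9 -> 1111111110 (10 bits)
  3 -> 1110 (4 bits)
  3 -> 1110 (4 bits)
Total length = 4 + 12 + 10 + 4 + 4 = 34 bits.

Unary([3, 11, 9, 3, 3]) = 1110111111111110111111111011101110 (34 bits)


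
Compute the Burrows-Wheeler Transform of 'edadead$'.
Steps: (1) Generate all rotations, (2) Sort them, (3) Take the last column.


Rotations (sorted):
  0: $edadead -> last char: d
  1: ad$edade -> last char: e
  2: adead$ed -> last char: d
  3: d$edadea -> last char: a
  4: dadead$e -> last char: e
  5: dead$eda -> last char: a
  6: ead$edad -> last char: d
  7: edadead$ -> last char: $


BWT = dedaead$


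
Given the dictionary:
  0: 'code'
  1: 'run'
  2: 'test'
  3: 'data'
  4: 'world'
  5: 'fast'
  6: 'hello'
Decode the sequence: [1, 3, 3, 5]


Look up each index in the dictionary:
  1 -> 'run'
  3 -> 'data'
  3 -> 'data'
  5 -> 'fast'

Decoded: "run data data fast"


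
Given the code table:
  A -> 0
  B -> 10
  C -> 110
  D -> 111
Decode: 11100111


Decoding:
111 -> D
0 -> A
0 -> A
111 -> D


Result: DAAD


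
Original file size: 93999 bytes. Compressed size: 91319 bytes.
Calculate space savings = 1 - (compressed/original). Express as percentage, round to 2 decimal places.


ratio = compressed/original = 91319/93999 = 0.971489
savings = 1 - ratio = 1 - 0.971489 = 0.028511
as a percentage: 0.028511 * 100 = 2.85%

Space savings = 1 - 91319/93999 = 2.85%


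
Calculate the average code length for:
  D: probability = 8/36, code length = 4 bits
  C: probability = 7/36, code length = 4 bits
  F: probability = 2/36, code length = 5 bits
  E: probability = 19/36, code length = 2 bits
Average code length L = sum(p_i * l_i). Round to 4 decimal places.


Weighted contributions p_i * l_i:
  D: (8/36) * 4 = 32/36
  C: (7/36) * 4 = 28/36
  F: (2/36) * 5 = 10/36
  E: (19/36) * 2 = 38/36
Sum = (32 + 28 + 10 + 38)/36 = 108/36

L = 108/36 = 3.0000 bits/symbol


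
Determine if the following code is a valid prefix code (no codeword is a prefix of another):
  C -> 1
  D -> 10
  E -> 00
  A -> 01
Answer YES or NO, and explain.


Checking each pair (does one codeword prefix another?):
  C='1' vs D='10': prefix -- VIOLATION

NO -- this is NOT a valid prefix code. C (1) is a prefix of D (10).


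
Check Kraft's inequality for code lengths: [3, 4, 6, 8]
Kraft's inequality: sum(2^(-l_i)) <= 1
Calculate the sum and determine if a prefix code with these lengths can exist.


Sum = 2^(-3) + 2^(-4) + 2^(-6) + 2^(-8)
    = 0.125 + 0.0625 + 0.015625 + 0.00390625
    = 53/256 = 0.20703125
Since 0.20703125 <= 1, Kraft's inequality IS satisfied.
A prefix code with these lengths CAN exist.

Kraft sum = 0.20703125. Satisfied.


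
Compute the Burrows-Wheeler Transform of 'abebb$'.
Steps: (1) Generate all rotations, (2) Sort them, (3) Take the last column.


Rotations (sorted):
  0: $abebb -> last char: b
  1: abebb$ -> last char: $
  2: b$abeb -> last char: b
  3: bb$abe -> last char: e
  4: bebb$a -> last char: a
  5: ebb$ab -> last char: b


BWT = b$beab


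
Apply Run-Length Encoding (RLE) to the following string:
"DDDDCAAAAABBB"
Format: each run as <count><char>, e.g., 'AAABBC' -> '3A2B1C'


Scanning runs left to right:
  i=0: run of 'D' x 4 -> '4D'
  i=4: run of 'C' x 1 -> '1C'
  i=5: run of 'A' x 5 -> '5A'
  i=10: run of 'B' x 3 -> '3B'

RLE = 4D1C5A3B


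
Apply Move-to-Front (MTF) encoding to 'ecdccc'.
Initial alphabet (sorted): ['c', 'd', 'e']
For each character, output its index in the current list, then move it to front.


MTF encoding:
'e': index 2 in ['c', 'd', 'e'] -> ['e', 'c', 'd']
'c': index 1 in ['e', 'c', 'd'] -> ['c', 'e', 'd']
'd': index 2 in ['c', 'e', 'd'] -> ['d', 'c', 'e']
'c': index 1 in ['d', 'c', 'e'] -> ['c', 'd', 'e']
'c': index 0 in ['c', 'd', 'e'] -> ['c', 'd', 'e']
'c': index 0 in ['c', 'd', 'e'] -> ['c', 'd', 'e']


Output: [2, 1, 2, 1, 0, 0]


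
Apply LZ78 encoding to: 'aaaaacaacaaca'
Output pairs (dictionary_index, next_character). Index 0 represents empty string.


LZ78 encoding steps:
Dictionary: {0: ''}
Step 1: w='' (idx 0), next='a' -> output (0, 'a'), add 'a' as idx 1
Step 2: w='a' (idx 1), next='a' -> output (1, 'a'), add 'aa' as idx 2
Step 3: w='aa' (idx 2), next='c' -> output (2, 'c'), add 'aac' as idx 3
Step 4: w='aac' (idx 3), next='a' -> output (3, 'a'), add 'aaca' as idx 4
Step 5: w='a' (idx 1), next='c' -> output (1, 'c'), add 'ac' as idx 5
Step 6: w='a' (idx 1), end of input -> output (1, '')


Encoded: [(0, 'a'), (1, 'a'), (2, 'c'), (3, 'a'), (1, 'c'), (1, '')]


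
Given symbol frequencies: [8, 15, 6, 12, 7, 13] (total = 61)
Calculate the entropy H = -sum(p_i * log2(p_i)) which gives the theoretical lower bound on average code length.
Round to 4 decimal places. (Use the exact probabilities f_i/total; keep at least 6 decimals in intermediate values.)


Per-symbol terms -p_i * log2(p_i) with p_i = f_i/61:
  p = 8/61 = 0.131148: log2(p) = -2.930737, -p*log2(p) = 0.384359
  p = 15/61 = 0.245902: log2(p) = -2.023847, -p*log2(p) = 0.497667
  p = 6/61 = 0.098361: log2(p) = -3.345775, -p*log2(p) = 0.329093
  p = 12/61 = 0.196721: log2(p) = -2.345775, -p*log2(p) = 0.461464
  p = 7/61 = 0.114754: log2(p) = -3.123382, -p*log2(p) = 0.358421
  p = 13/61 = 0.213115: log2(p) = -2.230298, -p*log2(p) = 0.475309
H = 0.384359 + 0.497667 + 0.329093 + 0.461464 + 0.358421 + 0.475309 = 2.506313

H = 2.5063 bits/symbol


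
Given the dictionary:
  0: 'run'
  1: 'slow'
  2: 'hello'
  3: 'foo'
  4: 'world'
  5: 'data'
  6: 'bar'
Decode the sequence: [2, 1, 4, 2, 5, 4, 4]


Look up each index in the dictionary:
  2 -> 'hello'
  1 -> 'slow'
  4 -> 'world'
  2 -> 'hello'
  5 -> 'data'
  4 -> 'world'
  4 -> 'world'

Decoded: "hello slow world hello data world world"


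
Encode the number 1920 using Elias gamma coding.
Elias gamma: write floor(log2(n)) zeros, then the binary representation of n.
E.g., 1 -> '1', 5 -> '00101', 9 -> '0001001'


num_bits = floor(log2(1920)) + 1 = 11
leading_zeros = num_bits - 1 = 10
binary(1920) = 11110000000

Elias gamma(1920) = '0000000000' + '11110000000' = 000000000011110000000 (21 bits)


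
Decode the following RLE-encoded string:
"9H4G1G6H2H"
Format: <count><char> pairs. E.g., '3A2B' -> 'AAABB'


Expanding each <count><char> pair:
  9H -> 'HHHHHHHHH'
  4G -> 'GGGG'
  1G -> 'G'
  6H -> 'HHHHHH'
  2H -> 'HH'

Decoded = HHHHHHHHHGGGGGHHHHHHHH


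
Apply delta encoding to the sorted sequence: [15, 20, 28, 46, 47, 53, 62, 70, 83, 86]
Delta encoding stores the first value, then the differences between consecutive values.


First value: 15
Deltas:
  20 - 15 = 5
  28 - 20 = 8
  46 - 28 = 18
  47 - 46 = 1
  53 - 47 = 6
  62 - 53 = 9
  70 - 62 = 8
  83 - 70 = 13
  86 - 83 = 3


Delta encoded: [15, 5, 8, 18, 1, 6, 9, 8, 13, 3]


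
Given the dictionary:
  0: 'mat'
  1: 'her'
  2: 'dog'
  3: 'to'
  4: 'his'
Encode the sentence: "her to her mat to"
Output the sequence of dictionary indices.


Look up each word in the dictionary:
  'her' -> 1
  'to' -> 3
  'her' -> 1
  'mat' -> 0
  'to' -> 3

Encoded: [1, 3, 1, 0, 3]


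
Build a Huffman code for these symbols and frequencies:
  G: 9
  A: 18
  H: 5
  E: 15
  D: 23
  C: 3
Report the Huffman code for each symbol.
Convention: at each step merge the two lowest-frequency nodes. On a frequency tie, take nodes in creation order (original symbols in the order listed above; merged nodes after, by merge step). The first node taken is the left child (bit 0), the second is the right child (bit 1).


Huffman tree construction:
Step 1: Merge C(3) + H(5) = 8
Step 2: Merge (C+H)(8) + G(9) = 17
Step 3: Merge E(15) + ((C+H)+G)(17) = 32
Step 4: Merge A(18) + D(23) = 41
Step 5: Merge (E+((C+H)+G))(32) + (A+D)(41) = 73
Read each symbol's code off the tree from the root (left child = 0, right child = 1).

Codes:
  G: 011 (length 3)
  A: 10 (length 2)
  H: 0101 (length 4)
  E: 00 (length 2)
  D: 11 (length 2)
  C: 0100 (length 4)
Average code length: 171/73 = 2.3425 bits/symbol


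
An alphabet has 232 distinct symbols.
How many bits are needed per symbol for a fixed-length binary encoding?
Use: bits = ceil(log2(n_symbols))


log2(232) = 7.858
Bracket: 2^7 = 128 < 232 <= 2^8 = 256
So ceil(log2(232)) = 8

bits = ceil(log2(232)) = ceil(7.858) = 8 bits


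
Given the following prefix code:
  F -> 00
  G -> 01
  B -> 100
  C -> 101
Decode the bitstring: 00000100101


Decoding step by step:
Bits 00 -> F
Bits 00 -> F
Bits 01 -> G
Bits 00 -> F
Bits 101 -> C


Decoded message: FFGFC


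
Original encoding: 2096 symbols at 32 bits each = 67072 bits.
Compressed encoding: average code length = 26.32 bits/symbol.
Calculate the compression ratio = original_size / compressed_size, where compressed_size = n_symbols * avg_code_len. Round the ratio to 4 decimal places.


original_size = n_symbols * orig_bits = 2096 * 32 = 67072 bits
compressed_size = n_symbols * avg_code_len = 2096 * 26.32 = 55166.72 bits
ratio = original_size / compressed_size = 67072 / 55166.72 = 1.2158

Compression ratio = 1.2158


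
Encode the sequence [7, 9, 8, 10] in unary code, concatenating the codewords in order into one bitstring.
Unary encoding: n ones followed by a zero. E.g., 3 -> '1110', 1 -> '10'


Encode each number as n ones followed by a terminating 0:
  7 -> 11111110 (8 bits)
  9 -> 1111111110 (10 bits)
  8 -> 111111110 (9 bits)
  10 -> 11111111110 (11 bits)
Total length = 8 + 10 + 9 + 11 = 38 bits.

Unary([7, 9, 8, 10]) = 11111110111111111011111111011111111110 (38 bits)


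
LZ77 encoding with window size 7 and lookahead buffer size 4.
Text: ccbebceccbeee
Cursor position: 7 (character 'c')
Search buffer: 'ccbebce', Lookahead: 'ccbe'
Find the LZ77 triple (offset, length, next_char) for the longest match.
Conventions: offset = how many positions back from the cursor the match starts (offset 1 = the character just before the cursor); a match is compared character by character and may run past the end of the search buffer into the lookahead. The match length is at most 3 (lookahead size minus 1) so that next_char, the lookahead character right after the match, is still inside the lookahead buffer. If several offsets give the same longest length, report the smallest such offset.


Try each offset into the search buffer:
  offset=1 (pos 6, char 'e'): match length 0
  offset=2 (pos 5, char 'c'): match length 1
  offset=3 (pos 4, char 'b'): match length 0
  offset=4 (pos 3, char 'e'): match length 0
  offset=5 (pos 2, char 'b'): match length 0
  offset=6 (pos 1, char 'c'): match length 1
  offset=7 (pos 0, char 'c'): match length 3
Longest match has length 3 at offset 7.
next_char = character at position 7 + 3 = 10 -> 'e'

Best match: offset=7, length=3 (matching 'ccb' starting at position 0)
LZ77 triple: (7, 3, 'e')


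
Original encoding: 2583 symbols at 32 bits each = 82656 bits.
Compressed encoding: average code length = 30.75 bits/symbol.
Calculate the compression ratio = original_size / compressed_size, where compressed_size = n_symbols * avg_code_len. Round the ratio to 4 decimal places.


original_size = n_symbols * orig_bits = 2583 * 32 = 82656 bits
compressed_size = n_symbols * avg_code_len = 2583 * 30.75 = 79427.25 bits
ratio = original_size / compressed_size = 82656 / 79427.25 = 1.0407

Compression ratio = 1.0407
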